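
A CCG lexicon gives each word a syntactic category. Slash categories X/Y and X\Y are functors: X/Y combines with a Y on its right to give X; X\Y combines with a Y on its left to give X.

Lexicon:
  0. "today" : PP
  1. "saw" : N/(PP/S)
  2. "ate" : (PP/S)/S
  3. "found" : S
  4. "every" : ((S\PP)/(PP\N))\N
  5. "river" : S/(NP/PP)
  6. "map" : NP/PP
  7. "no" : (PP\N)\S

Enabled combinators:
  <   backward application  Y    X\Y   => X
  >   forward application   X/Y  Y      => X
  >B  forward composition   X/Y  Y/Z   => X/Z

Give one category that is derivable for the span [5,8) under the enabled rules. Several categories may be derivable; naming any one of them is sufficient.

[0,8] S   <
  [0,1] "today" : PP
  [1,8] S\PP   >
    [1,5] (S\PP)/(PP\N)   <
      [1,4] N   >
        [1,3] N/S   >B
          [1,2] "saw" : N/(PP/S)
          [2,3] "ate" : (PP/S)/S
        [3,4] "found" : S
      [4,5] "every" : ((S\PP)/(PP\N))\N
    [5,8] PP\N   <
      [5,7] S   >
        [5,6] "river" : S/(NP/PP)
        [6,7] "map" : NP/PP
      [7,8] "no" : (PP\N)\S

PP\N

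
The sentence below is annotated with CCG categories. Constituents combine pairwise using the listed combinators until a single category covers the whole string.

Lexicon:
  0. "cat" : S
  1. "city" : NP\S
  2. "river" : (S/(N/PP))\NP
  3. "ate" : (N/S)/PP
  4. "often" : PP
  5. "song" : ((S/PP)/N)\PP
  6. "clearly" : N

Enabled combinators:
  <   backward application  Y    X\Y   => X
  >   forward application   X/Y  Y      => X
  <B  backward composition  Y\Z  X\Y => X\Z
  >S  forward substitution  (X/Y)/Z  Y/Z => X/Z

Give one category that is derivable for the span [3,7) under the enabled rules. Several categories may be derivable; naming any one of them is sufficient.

N/PP

[0,7] S   >
  [0,3] S/(N/PP)   <
    [0,2] NP   <
      [0,1] "cat" : S
      [1,2] "city" : NP\S
    [2,3] "river" : (S/(N/PP))\NP
  [3,7] N/PP   >S
    [3,4] "ate" : (N/S)/PP
    [4,7] S/PP   >
      [4,6] (S/PP)/N   <
        [4,5] "often" : PP
        [5,6] "song" : ((S/PP)/N)\PP
      [6,7] "clearly" : N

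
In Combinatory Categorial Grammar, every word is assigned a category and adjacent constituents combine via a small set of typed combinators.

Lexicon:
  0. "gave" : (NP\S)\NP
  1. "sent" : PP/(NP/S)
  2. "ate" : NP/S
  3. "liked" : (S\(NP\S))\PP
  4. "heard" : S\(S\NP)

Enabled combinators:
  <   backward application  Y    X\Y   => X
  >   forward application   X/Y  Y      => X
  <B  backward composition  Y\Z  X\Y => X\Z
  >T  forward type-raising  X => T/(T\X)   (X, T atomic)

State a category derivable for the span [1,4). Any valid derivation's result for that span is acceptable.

S\(NP\S)

[0,5] S   <
  [0,4] S\NP   <B
    [0,1] "gave" : (NP\S)\NP
    [1,4] S\(NP\S)   <
      [1,3] PP   >
        [1,2] "sent" : PP/(NP/S)
        [2,3] "ate" : NP/S
      [3,4] "liked" : (S\(NP\S))\PP
  [4,5] "heard" : S\(S\NP)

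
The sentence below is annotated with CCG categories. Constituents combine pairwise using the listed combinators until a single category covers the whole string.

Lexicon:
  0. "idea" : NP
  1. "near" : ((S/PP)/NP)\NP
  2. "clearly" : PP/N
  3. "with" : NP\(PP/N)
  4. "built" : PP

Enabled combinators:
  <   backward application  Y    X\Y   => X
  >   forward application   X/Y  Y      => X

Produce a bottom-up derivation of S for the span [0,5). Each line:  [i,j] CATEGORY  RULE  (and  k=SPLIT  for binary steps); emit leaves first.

[0,1] NP  lex  "idea"
[1,2] ((S/PP)/NP)\NP  lex  "near"
[0,2] (S/PP)/NP  <  k=1
[2,3] PP/N  lex  "clearly"
[3,4] NP\(PP/N)  lex  "with"
[2,4] NP  <  k=3
[0,4] S/PP  >  k=2
[4,5] PP  lex  "built"
[0,5] S  >  k=4

[0,5] S   >
  [0,4] S/PP   >
    [0,2] (S/PP)/NP   <
      [0,1] "idea" : NP
      [1,2] "near" : ((S/PP)/NP)\NP
    [2,4] NP   <
      [2,3] "clearly" : PP/N
      [3,4] "with" : NP\(PP/N)
  [4,5] "built" : PP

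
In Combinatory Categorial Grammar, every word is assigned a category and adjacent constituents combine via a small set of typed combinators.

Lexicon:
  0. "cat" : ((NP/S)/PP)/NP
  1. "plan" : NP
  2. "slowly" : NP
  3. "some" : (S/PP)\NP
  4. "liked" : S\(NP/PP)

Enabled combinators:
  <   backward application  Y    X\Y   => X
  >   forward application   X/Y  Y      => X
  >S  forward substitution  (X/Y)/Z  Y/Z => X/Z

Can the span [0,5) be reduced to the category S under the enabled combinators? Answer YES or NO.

YES

[0,5] S   <
  [0,4] NP/PP   >S
    [0,2] (NP/S)/PP   >
      [0,1] "cat" : ((NP/S)/PP)/NP
      [1,2] "plan" : NP
    [2,4] S/PP   <
      [2,3] "slowly" : NP
      [3,4] "some" : (S/PP)\NP
  [4,5] "liked" : S\(NP/PP)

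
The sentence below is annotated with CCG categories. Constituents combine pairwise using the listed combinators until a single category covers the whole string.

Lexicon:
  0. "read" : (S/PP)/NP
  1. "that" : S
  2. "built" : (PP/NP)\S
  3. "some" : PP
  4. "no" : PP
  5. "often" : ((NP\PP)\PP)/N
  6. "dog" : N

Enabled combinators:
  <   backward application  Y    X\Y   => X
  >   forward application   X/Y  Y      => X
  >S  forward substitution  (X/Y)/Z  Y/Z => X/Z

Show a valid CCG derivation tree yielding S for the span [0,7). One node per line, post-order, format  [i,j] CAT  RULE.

[0,7] S   >
  [0,3] S/NP   >S
    [0,1] "read" : (S/PP)/NP
    [1,3] PP/NP   <
      [1,2] "that" : S
      [2,3] "built" : (PP/NP)\S
  [3,7] NP   <
    [3,4] "some" : PP
    [4,7] NP\PP   <
      [4,5] "no" : PP
      [5,7] (NP\PP)\PP   >
        [5,6] "often" : ((NP\PP)\PP)/N
        [6,7] "dog" : N

[0,1] (S/PP)/NP  lex  "read"
[1,2] S  lex  "that"
[2,3] (PP/NP)\S  lex  "built"
[1,3] PP/NP  <  k=2
[0,3] S/NP  >S  k=1
[3,4] PP  lex  "some"
[4,5] PP  lex  "no"
[5,6] ((NP\PP)\PP)/N  lex  "often"
[6,7] N  lex  "dog"
[5,7] (NP\PP)\PP  >  k=6
[4,7] NP\PP  <  k=5
[3,7] NP  <  k=4
[0,7] S  >  k=3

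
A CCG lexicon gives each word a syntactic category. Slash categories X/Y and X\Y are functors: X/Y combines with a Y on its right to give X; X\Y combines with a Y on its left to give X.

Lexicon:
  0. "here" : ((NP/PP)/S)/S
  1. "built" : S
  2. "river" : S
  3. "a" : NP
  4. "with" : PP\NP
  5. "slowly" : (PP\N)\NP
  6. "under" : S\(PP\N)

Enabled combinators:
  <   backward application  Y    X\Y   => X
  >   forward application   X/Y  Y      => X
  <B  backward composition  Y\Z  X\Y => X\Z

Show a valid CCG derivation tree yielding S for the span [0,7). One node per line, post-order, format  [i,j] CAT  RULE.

[0,7] S   <
  [0,5] NP   >
    [0,3] NP/PP   >
      [0,2] (NP/PP)/S   >
        [0,1] "here" : ((NP/PP)/S)/S
        [1,2] "built" : S
      [2,3] "river" : S
    [3,5] PP   <
      [3,4] "a" : NP
      [4,5] "with" : PP\NP
  [5,7] S\NP   <B
    [5,6] "slowly" : (PP\N)\NP
    [6,7] "under" : S\(PP\N)

[0,1] ((NP/PP)/S)/S  lex  "here"
[1,2] S  lex  "built"
[0,2] (NP/PP)/S  >  k=1
[2,3] S  lex  "river"
[0,3] NP/PP  >  k=2
[3,4] NP  lex  "a"
[4,5] PP\NP  lex  "with"
[3,5] PP  <  k=4
[0,5] NP  >  k=3
[5,6] (PP\N)\NP  lex  "slowly"
[6,7] S\(PP\N)  lex  "under"
[5,7] S\NP  <B  k=6
[0,7] S  <  k=5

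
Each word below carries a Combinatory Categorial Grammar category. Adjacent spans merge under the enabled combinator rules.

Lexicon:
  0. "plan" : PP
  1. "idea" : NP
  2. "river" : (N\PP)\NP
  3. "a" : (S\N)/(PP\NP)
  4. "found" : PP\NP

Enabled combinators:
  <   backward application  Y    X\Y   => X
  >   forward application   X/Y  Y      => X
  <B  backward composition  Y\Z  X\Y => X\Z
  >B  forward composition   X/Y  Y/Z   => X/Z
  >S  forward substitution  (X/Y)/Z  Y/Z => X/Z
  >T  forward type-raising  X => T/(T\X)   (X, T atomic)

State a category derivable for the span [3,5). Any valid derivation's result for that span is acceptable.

[0,5] S   <
  [0,1] "plan" : PP
  [1,5] S\PP   <B
    [1,3] N\PP   <
      [1,2] "idea" : NP
      [2,3] "river" : (N\PP)\NP
    [3,5] S\N   >
      [3,4] "a" : (S\N)/(PP\NP)
      [4,5] "found" : PP\NP

S\N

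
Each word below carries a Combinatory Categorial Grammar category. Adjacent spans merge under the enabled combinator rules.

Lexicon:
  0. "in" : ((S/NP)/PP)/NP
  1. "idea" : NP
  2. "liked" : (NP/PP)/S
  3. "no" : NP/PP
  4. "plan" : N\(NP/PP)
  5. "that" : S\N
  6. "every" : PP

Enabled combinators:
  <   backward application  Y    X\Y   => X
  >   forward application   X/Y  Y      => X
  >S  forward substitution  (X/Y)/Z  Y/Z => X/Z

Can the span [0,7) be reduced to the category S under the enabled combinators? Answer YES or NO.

[0,7] S   >
  [0,6] S/PP   >S
    [0,2] (S/NP)/PP   >
      [0,1] "in" : ((S/NP)/PP)/NP
      [1,2] "idea" : NP
    [2,6] NP/PP   >
      [2,3] "liked" : (NP/PP)/S
      [3,6] S   <
        [3,5] N   <
          [3,4] "no" : NP/PP
          [4,5] "plan" : N\(NP/PP)
        [5,6] "that" : S\N
  [6,7] "every" : PP

YES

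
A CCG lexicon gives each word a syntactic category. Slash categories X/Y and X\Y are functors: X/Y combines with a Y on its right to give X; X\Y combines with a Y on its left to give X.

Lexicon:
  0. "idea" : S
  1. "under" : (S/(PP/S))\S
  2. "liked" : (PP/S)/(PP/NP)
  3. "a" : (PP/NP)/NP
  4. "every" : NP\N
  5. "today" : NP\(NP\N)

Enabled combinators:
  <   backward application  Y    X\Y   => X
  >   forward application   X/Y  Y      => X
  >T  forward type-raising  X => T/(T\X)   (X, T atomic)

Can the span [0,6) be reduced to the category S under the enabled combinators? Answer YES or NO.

YES

[0,6] S   >
  [0,2] S/(PP/S)   <
    [0,1] "idea" : S
    [1,2] "under" : (S/(PP/S))\S
  [2,6] PP/S   >
    [2,3] "liked" : (PP/S)/(PP/NP)
    [3,6] PP/NP   >
      [3,4] "a" : (PP/NP)/NP
      [4,6] NP   <
        [4,5] "every" : NP\N
        [5,6] "today" : NP\(NP\N)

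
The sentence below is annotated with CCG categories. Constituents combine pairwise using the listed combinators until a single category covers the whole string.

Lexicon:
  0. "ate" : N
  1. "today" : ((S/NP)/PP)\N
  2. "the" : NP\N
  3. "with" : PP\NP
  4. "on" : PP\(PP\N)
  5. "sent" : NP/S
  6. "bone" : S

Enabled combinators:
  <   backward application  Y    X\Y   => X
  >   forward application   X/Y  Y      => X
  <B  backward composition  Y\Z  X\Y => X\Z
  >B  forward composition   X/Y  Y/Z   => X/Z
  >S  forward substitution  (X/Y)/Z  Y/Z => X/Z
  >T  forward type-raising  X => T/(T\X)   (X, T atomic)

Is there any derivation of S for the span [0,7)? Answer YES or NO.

YES

[0,7] S   >
  [0,5] S/NP   >
    [0,2] (S/NP)/PP   <
      [0,1] "ate" : N
      [1,2] "today" : ((S/NP)/PP)\N
    [2,5] PP   <
      [2,4] PP\N   <B
        [2,3] "the" : NP\N
        [3,4] "with" : PP\NP
      [4,5] "on" : PP\(PP\N)
  [5,7] NP   >
    [5,6] "sent" : NP/S
    [6,7] "bone" : S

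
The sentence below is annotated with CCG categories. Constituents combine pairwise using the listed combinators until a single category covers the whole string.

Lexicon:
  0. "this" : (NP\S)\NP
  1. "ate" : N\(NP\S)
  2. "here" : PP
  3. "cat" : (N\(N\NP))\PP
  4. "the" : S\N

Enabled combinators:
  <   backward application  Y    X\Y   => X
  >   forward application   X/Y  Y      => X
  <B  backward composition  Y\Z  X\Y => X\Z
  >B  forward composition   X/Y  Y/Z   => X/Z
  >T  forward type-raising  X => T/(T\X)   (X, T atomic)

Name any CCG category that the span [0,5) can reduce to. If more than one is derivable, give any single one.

S

[0,5] S   <
  [0,4] N   <
    [0,2] N\NP   <B
      [0,1] "this" : (NP\S)\NP
      [1,2] "ate" : N\(NP\S)
    [2,4] N\(N\NP)   <
      [2,3] "here" : PP
      [3,4] "cat" : (N\(N\NP))\PP
  [4,5] "the" : S\N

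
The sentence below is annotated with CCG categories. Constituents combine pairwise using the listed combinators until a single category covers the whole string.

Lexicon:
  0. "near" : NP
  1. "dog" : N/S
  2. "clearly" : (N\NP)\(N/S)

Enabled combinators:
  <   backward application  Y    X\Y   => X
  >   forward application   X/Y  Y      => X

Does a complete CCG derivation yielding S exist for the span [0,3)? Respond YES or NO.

NP N/S (N\NP)\(N/S)
CKY chart[0,3] = {N}; S ∉ chart

NO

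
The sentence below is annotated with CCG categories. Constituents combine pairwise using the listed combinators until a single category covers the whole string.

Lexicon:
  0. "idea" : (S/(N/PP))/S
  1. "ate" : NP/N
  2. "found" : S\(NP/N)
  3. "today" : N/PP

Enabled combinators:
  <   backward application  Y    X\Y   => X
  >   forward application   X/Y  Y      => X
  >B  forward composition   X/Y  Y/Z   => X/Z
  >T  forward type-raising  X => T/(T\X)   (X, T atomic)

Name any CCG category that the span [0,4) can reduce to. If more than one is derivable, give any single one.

[0,4] S   >
  [0,3] S/(N/PP)   >
    [0,1] "idea" : (S/(N/PP))/S
    [1,3] S   <
      [1,2] "ate" : NP/N
      [2,3] "found" : S\(NP/N)
  [3,4] "today" : N/PP

S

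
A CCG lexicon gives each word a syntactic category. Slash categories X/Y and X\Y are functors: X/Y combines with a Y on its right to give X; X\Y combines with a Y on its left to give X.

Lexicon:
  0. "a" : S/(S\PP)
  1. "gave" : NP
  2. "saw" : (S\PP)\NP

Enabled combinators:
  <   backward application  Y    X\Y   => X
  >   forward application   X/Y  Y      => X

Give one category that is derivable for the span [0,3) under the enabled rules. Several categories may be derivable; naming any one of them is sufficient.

S

[0,3] S   >
  [0,1] "a" : S/(S\PP)
  [1,3] S\PP   <
    [1,2] "gave" : NP
    [2,3] "saw" : (S\PP)\NP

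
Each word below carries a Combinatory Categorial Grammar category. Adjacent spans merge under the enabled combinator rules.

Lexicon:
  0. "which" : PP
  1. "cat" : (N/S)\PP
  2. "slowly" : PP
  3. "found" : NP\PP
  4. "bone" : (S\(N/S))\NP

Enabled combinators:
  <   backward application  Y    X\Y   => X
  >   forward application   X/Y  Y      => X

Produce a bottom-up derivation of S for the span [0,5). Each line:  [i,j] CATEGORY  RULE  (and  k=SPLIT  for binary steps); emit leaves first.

[0,5] S   <
  [0,2] N/S   <
    [0,1] "which" : PP
    [1,2] "cat" : (N/S)\PP
  [2,5] S\(N/S)   <
    [2,4] NP   <
      [2,3] "slowly" : PP
      [3,4] "found" : NP\PP
    [4,5] "bone" : (S\(N/S))\NP

[0,1] PP  lex  "which"
[1,2] (N/S)\PP  lex  "cat"
[0,2] N/S  <  k=1
[2,3] PP  lex  "slowly"
[3,4] NP\PP  lex  "found"
[2,4] NP  <  k=3
[4,5] (S\(N/S))\NP  lex  "bone"
[2,5] S\(N/S)  <  k=4
[0,5] S  <  k=2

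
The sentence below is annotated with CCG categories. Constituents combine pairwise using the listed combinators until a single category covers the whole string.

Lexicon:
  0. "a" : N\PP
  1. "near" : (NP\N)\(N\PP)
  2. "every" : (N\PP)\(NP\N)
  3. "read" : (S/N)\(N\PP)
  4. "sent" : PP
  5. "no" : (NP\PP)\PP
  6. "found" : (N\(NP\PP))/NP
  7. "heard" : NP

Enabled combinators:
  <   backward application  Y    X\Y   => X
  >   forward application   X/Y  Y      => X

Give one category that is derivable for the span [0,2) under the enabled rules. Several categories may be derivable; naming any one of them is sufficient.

NP\N

[0,8] S   >
  [0,4] S/N   <
    [0,3] N\PP   <
      [0,2] NP\N   <
        [0,1] "a" : N\PP
        [1,2] "near" : (NP\N)\(N\PP)
      [2,3] "every" : (N\PP)\(NP\N)
    [3,4] "read" : (S/N)\(N\PP)
  [4,8] N   <
    [4,6] NP\PP   <
      [4,5] "sent" : PP
      [5,6] "no" : (NP\PP)\PP
    [6,8] N\(NP\PP)   >
      [6,7] "found" : (N\(NP\PP))/NP
      [7,8] "heard" : NP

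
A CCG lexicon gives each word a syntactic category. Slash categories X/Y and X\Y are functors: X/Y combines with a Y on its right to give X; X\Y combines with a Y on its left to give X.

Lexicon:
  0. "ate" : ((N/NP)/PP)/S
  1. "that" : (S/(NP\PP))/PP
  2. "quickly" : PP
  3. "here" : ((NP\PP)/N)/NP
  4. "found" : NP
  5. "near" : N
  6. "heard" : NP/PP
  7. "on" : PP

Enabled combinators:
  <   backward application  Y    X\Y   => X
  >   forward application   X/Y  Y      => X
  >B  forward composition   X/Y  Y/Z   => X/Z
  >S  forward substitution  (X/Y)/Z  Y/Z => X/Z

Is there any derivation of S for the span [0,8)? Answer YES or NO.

NO

((N/NP)/PP)/S (S/(NP\PP))/PP PP ((NP\PP)/N)/NP NP N NP/PP PP
CKY chart[0,8] = {N}; S ∉ chart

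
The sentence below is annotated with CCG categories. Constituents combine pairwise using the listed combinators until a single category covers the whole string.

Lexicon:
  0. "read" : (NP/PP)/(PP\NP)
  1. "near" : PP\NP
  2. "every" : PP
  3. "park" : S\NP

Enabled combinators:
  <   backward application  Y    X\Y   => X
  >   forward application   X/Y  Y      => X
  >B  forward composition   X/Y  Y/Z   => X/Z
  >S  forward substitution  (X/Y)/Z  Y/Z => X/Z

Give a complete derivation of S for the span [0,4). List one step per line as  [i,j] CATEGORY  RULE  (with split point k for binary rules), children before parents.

[0,4] S   <
  [0,3] NP   >
    [0,2] NP/PP   >
      [0,1] "read" : (NP/PP)/(PP\NP)
      [1,2] "near" : PP\NP
    [2,3] "every" : PP
  [3,4] "park" : S\NP

[0,1] (NP/PP)/(PP\NP)  lex  "read"
[1,2] PP\NP  lex  "near"
[0,2] NP/PP  >  k=1
[2,3] PP  lex  "every"
[0,3] NP  >  k=2
[3,4] S\NP  lex  "park"
[0,4] S  <  k=3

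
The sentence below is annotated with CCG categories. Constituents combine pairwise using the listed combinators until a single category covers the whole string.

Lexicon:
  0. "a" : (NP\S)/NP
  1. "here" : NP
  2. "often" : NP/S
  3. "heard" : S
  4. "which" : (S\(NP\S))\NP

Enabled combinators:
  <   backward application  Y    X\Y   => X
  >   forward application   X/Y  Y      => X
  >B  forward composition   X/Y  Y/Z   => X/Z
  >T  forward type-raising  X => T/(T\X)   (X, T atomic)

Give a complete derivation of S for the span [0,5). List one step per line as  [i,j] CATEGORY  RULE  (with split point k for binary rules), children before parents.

[0,1] (NP\S)/NP  lex  "a"
[1,2] NP  lex  "here"
[0,2] NP\S  >  k=1
[2,3] NP/S  lex  "often"
[3,4] S  lex  "heard"
[2,4] NP  >  k=3
[4,5] (S\(NP\S))\NP  lex  "which"
[2,5] S\(NP\S)  <  k=4
[0,5] S  <  k=2

[0,5] S   <
  [0,2] NP\S   >
    [0,1] "a" : (NP\S)/NP
    [1,2] "here" : NP
  [2,5] S\(NP\S)   <
    [2,4] NP   >
      [2,3] "often" : NP/S
      [3,4] "heard" : S
    [4,5] "which" : (S\(NP\S))\NP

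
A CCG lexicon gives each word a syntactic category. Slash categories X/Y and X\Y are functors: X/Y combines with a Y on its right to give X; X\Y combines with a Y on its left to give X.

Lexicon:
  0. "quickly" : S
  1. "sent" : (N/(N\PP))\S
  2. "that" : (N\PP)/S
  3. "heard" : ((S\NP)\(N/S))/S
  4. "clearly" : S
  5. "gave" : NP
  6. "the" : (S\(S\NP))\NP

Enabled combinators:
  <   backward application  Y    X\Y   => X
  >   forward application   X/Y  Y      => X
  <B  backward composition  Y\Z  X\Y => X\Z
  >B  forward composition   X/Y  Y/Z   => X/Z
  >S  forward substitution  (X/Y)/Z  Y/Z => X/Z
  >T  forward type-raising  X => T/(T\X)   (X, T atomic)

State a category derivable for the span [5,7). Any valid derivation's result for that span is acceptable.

S\(S\NP)

[0,7] S   <
  [0,5] S\NP   <
    [0,3] N/S   >B
      [0,2] N/(N\PP)   <
        [0,1] "quickly" : S
        [1,2] "sent" : (N/(N\PP))\S
      [2,3] "that" : (N\PP)/S
    [3,5] (S\NP)\(N/S)   >
      [3,4] "heard" : ((S\NP)\(N/S))/S
      [4,5] "clearly" : S
  [5,7] S\(S\NP)   <
    [5,6] "gave" : NP
    [6,7] "the" : (S\(S\NP))\NP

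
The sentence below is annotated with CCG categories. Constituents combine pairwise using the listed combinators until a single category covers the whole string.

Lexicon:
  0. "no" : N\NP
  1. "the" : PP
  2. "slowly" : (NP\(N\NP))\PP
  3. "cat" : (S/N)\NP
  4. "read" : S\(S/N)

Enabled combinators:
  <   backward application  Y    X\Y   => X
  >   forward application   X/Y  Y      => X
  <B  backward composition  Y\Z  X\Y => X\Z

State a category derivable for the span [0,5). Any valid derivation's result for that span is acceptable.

[0,5] S   <
  [0,3] NP   <
    [0,1] "no" : N\NP
    [1,3] NP\(N\NP)   <
      [1,2] "the" : PP
      [2,3] "slowly" : (NP\(N\NP))\PP
  [3,5] S\NP   <B
    [3,4] "cat" : (S/N)\NP
    [4,5] "read" : S\(S/N)

S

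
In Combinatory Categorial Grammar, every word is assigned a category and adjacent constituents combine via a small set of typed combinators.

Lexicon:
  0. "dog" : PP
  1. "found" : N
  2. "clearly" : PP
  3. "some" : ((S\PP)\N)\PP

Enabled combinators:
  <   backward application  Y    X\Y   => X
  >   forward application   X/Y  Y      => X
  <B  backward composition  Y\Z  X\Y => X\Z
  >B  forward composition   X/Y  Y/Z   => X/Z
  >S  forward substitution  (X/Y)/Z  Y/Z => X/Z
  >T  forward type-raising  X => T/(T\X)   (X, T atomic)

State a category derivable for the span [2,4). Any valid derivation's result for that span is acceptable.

[0,4] S   <
  [0,1] "dog" : PP
  [1,4] S\PP   <
    [1,2] "found" : N
    [2,4] (S\PP)\N   <
      [2,3] "clearly" : PP
      [3,4] "some" : ((S\PP)\N)\PP

(S\PP)\N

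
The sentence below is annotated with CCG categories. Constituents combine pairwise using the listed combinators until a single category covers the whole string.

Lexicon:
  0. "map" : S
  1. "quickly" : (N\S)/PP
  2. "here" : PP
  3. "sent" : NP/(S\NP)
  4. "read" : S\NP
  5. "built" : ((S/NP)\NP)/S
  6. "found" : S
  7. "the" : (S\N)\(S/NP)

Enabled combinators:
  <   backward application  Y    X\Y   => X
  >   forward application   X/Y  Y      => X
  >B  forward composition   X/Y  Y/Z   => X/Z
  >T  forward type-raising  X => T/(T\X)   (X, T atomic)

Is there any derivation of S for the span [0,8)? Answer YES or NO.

[0,8] S   <
  [0,3] N   <
    [0,1] "map" : S
    [1,3] N\S   >
      [1,2] "quickly" : (N\S)/PP
      [2,3] "here" : PP
  [3,8] S\N   <
    [3,7] S/NP   <
      [3,5] NP   >
        [3,4] "sent" : NP/(S\NP)
        [4,5] "read" : S\NP
      [5,7] (S/NP)\NP   >
        [5,6] "built" : ((S/NP)\NP)/S
        [6,7] "found" : S
    [7,8] "the" : (S\N)\(S/NP)

YES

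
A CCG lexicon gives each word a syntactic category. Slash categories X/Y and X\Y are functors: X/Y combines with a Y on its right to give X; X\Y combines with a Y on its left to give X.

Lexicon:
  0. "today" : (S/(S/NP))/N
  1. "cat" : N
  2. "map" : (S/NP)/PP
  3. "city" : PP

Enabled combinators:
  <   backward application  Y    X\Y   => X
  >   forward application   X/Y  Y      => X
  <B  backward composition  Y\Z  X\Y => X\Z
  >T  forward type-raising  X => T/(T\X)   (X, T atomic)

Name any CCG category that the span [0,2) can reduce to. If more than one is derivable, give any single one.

S/(S/NP)

[0,4] S   >
  [0,2] S/(S/NP)   >
    [0,1] "today" : (S/(S/NP))/N
    [1,2] "cat" : N
  [2,4] S/NP   >
    [2,3] "map" : (S/NP)/PP
    [3,4] "city" : PP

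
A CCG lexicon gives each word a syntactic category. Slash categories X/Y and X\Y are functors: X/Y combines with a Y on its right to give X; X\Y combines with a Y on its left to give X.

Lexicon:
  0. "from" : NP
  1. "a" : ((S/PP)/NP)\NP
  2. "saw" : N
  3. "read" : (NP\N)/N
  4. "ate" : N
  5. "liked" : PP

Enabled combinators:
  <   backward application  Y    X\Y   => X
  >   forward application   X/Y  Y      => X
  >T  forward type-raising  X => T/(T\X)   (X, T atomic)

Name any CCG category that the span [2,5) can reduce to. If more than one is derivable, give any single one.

NP

[0,6] S   >
  [0,5] S/PP   >
    [0,2] (S/PP)/NP   <
      [0,1] "from" : NP
      [1,2] "a" : ((S/PP)/NP)\NP
    [2,5] NP   >
      [2,3] NP/(NP\N)   >T
        [2,3] "saw" : N
      [3,5] NP\N   >
        [3,4] "read" : (NP\N)/N
        [4,5] "ate" : N
  [5,6] "liked" : PP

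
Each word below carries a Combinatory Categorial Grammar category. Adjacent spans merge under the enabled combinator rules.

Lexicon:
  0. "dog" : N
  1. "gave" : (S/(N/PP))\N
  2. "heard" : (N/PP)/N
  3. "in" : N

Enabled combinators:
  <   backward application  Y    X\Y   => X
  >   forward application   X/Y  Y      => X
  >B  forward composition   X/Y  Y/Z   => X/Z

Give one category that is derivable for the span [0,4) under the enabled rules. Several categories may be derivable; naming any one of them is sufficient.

[0,4] S   >
  [0,3] S/N   >B
    [0,2] S/(N/PP)   <
      [0,1] "dog" : N
      [1,2] "gave" : (S/(N/PP))\N
    [2,3] "heard" : (N/PP)/N
  [3,4] "in" : N

S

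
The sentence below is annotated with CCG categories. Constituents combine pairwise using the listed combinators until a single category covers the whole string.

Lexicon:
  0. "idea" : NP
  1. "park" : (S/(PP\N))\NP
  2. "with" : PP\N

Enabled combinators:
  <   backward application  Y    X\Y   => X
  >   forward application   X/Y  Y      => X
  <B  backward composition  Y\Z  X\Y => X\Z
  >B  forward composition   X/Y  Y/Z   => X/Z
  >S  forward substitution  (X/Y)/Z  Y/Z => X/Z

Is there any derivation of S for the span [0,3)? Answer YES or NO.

[0,3] S   >
  [0,2] S/(PP\N)   <
    [0,1] "idea" : NP
    [1,2] "park" : (S/(PP\N))\NP
  [2,3] "with" : PP\N

YES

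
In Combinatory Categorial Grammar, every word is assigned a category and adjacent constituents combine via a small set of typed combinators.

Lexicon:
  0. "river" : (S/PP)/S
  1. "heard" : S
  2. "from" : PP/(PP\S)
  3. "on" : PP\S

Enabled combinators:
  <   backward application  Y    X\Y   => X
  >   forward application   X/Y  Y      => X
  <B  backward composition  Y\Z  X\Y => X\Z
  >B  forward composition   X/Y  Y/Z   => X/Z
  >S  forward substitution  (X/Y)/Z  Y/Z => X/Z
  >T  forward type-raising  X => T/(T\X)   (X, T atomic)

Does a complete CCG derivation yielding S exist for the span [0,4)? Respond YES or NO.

YES

[0,4] S   >
  [0,2] S/PP   >
    [0,1] "river" : (S/PP)/S
    [1,2] "heard" : S
  [2,4] PP   >
    [2,3] "from" : PP/(PP\S)
    [3,4] "on" : PP\S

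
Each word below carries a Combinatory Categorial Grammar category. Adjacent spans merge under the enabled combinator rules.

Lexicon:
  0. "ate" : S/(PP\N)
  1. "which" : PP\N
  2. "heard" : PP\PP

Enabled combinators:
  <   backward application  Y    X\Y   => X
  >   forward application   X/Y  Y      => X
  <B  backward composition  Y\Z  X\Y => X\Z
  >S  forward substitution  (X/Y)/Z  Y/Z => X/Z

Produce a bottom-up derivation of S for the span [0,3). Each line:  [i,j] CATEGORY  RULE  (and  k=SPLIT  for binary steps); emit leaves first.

[0,3] S   >
  [0,1] "ate" : S/(PP\N)
  [1,3] PP\N   <B
    [1,2] "which" : PP\N
    [2,3] "heard" : PP\PP

[0,1] S/(PP\N)  lex  "ate"
[1,2] PP\N  lex  "which"
[2,3] PP\PP  lex  "heard"
[1,3] PP\N  <B  k=2
[0,3] S  >  k=1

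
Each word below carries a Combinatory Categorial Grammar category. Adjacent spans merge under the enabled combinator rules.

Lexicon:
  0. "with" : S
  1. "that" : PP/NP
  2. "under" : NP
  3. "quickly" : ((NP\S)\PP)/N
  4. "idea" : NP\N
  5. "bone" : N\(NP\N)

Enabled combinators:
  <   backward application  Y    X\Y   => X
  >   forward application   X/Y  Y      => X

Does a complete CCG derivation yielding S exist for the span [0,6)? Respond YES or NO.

S PP/NP NP ((NP\S)\PP)/N NP\N N\(NP\N)
CKY chart[0,6] = {NP}; S ∉ chart

NO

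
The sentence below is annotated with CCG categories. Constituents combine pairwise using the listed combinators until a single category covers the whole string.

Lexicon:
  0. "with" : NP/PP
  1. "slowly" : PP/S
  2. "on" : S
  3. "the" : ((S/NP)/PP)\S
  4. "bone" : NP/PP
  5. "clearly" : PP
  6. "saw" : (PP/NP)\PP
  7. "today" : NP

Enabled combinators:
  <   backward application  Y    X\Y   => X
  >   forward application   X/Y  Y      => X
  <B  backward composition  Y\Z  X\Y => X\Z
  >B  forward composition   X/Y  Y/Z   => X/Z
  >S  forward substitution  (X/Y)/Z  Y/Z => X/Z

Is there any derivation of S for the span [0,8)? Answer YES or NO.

NO

NP/PP PP/S S ((S/NP)/PP)\S NP/PP PP (PP/NP)\PP NP
CKY chart[0,8] = {NP}; S ∉ chart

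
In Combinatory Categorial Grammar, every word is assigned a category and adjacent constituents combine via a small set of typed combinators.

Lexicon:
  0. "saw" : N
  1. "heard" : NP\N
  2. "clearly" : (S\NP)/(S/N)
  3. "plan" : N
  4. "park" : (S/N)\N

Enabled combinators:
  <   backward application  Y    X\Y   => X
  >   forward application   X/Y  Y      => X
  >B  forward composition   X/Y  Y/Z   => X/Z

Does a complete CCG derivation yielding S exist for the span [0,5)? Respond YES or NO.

[0,5] S   <
  [0,2] NP   <
    [0,1] "saw" : N
    [1,2] "heard" : NP\N
  [2,5] S\NP   >
    [2,3] "clearly" : (S\NP)/(S/N)
    [3,5] S/N   <
      [3,4] "plan" : N
      [4,5] "park" : (S/N)\N

YES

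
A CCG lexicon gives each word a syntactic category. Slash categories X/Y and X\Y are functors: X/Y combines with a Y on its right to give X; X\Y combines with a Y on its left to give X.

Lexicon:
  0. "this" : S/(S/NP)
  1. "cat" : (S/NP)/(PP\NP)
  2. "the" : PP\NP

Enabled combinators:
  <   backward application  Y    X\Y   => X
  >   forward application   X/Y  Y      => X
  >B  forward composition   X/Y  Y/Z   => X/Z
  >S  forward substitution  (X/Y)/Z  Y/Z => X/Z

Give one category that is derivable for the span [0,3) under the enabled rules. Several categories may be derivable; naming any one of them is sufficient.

[0,3] S   >
  [0,1] "this" : S/(S/NP)
  [1,3] S/NP   >
    [1,2] "cat" : (S/NP)/(PP\NP)
    [2,3] "the" : PP\NP

S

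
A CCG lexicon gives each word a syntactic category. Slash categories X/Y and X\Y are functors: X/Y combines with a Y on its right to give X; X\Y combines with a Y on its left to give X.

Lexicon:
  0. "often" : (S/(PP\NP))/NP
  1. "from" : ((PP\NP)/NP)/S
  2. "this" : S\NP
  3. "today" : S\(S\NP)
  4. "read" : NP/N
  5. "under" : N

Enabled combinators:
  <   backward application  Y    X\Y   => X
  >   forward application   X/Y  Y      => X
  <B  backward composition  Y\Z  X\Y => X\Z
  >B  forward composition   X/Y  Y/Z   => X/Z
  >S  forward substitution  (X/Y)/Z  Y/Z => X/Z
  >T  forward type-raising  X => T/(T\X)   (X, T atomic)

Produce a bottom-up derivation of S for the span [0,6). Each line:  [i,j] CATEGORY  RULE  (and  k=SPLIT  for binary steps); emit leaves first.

[0,6] S   >
  [0,5] S/N   >B
    [0,4] S/NP   >S
      [0,1] "often" : (S/(PP\NP))/NP
      [1,4] (PP\NP)/NP   >
        [1,2] "from" : ((PP\NP)/NP)/S
        [2,4] S   <
          [2,3] "this" : S\NP
          [3,4] "today" : S\(S\NP)
    [4,5] "read" : NP/N
  [5,6] "under" : N

[0,1] (S/(PP\NP))/NP  lex  "often"
[1,2] ((PP\NP)/NP)/S  lex  "from"
[2,3] S\NP  lex  "this"
[3,4] S\(S\NP)  lex  "today"
[2,4] S  <  k=3
[1,4] (PP\NP)/NP  >  k=2
[0,4] S/NP  >S  k=1
[4,5] NP/N  lex  "read"
[0,5] S/N  >B  k=4
[5,6] N  lex  "under"
[0,6] S  >  k=5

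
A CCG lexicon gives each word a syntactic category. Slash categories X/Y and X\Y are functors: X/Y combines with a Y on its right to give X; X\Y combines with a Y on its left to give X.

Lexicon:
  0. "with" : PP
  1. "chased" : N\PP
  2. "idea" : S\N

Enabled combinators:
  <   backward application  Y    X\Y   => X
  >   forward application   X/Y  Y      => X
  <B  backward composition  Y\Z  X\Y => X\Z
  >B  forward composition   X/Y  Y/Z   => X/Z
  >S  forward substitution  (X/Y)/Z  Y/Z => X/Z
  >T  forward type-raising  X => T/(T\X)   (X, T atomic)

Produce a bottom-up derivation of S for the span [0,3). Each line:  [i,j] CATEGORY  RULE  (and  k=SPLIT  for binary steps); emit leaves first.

[0,3] S   >
  [0,1] S/(S\PP)   >T
    [0,1] "with" : PP
  [1,3] S\PP   <B
    [1,2] "chased" : N\PP
    [2,3] "idea" : S\N

[0,1] PP  lex  "with"
[0,1] S/(S\PP)  >T
[1,2] N\PP  lex  "chased"
[2,3] S\N  lex  "idea"
[1,3] S\PP  <B  k=2
[0,3] S  >  k=1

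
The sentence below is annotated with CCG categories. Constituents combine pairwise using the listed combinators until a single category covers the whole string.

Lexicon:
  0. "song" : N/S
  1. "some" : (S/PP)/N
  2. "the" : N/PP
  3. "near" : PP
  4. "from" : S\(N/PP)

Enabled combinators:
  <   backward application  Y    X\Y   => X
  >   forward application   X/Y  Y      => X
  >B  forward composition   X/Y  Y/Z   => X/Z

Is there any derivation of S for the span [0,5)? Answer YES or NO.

YES

[0,5] S   <
  [0,4] N/PP   >B
    [0,1] "song" : N/S
    [1,4] S/PP   >
      [1,2] "some" : (S/PP)/N
      [2,4] N   >
        [2,3] "the" : N/PP
        [3,4] "near" : PP
  [4,5] "from" : S\(N/PP)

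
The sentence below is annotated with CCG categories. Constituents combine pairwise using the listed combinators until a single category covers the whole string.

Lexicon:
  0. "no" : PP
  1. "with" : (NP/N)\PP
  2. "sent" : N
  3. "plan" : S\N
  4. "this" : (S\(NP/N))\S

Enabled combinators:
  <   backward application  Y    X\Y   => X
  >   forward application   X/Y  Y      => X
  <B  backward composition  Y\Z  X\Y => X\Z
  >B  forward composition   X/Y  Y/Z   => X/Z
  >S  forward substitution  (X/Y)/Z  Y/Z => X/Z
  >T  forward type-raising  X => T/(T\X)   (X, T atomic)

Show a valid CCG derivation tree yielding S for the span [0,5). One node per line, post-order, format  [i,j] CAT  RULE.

[0,1] PP  lex  "no"
[1,2] (NP/N)\PP  lex  "with"
[0,2] NP/N  <  k=1
[2,3] N  lex  "sent"
[2,3] S/(S\N)  >T
[3,4] S\N  lex  "plan"
[2,4] S  >  k=3
[4,5] (S\(NP/N))\S  lex  "this"
[2,5] S\(NP/N)  <  k=4
[0,5] S  <  k=2

[0,5] S   <
  [0,2] NP/N   <
    [0,1] "no" : PP
    [1,2] "with" : (NP/N)\PP
  [2,5] S\(NP/N)   <
    [2,4] S   >
      [2,3] S/(S\N)   >T
        [2,3] "sent" : N
      [3,4] "plan" : S\N
    [4,5] "this" : (S\(NP/N))\S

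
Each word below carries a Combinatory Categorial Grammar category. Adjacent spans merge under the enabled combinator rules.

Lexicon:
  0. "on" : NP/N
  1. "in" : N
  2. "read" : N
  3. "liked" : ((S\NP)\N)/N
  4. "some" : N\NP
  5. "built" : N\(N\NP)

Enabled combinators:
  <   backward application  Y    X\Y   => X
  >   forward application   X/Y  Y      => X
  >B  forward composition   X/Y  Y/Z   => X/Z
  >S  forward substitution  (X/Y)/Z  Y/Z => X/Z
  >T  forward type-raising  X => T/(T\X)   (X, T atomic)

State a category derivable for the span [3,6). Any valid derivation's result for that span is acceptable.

[0,6] S   <
  [0,2] NP   >
    [0,1] "on" : NP/N
    [1,2] "in" : N
  [2,6] S\NP   <
    [2,3] "read" : N
    [3,6] (S\NP)\N   >
      [3,4] "liked" : ((S\NP)\N)/N
      [4,6] N   <
        [4,5] "some" : N\NP
        [5,6] "built" : N\(N\NP)

(S\NP)\N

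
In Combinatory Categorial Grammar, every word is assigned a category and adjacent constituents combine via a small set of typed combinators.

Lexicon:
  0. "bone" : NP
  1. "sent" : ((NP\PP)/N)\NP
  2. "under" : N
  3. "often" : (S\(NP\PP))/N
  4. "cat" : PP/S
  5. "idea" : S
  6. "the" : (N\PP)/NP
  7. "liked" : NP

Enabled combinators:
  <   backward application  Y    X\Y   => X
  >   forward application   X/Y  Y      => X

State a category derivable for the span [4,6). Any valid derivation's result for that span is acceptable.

[0,8] S   <
  [0,3] NP\PP   >
    [0,2] (NP\PP)/N   <
      [0,1] "bone" : NP
      [1,2] "sent" : ((NP\PP)/N)\NP
    [2,3] "under" : N
  [3,8] S\(NP\PP)   >
    [3,4] "often" : (S\(NP\PP))/N
    [4,8] N   <
      [4,6] PP   >
        [4,5] "cat" : PP/S
        [5,6] "idea" : S
      [6,8] N\PP   >
        [6,7] "the" : (N\PP)/NP
        [7,8] "liked" : NP

PP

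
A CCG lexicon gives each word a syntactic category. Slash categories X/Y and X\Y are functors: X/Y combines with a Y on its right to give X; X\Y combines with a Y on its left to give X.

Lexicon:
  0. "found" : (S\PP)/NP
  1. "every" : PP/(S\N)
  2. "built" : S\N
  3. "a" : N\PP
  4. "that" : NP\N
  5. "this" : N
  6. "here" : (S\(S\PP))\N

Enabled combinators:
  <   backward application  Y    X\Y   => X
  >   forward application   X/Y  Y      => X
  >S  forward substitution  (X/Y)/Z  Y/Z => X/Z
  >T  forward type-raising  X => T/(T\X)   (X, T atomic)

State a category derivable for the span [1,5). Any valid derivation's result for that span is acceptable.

NP

[0,7] S   <
  [0,5] S\PP   >
    [0,1] "found" : (S\PP)/NP
    [1,5] NP   <
      [1,4] N   <
        [1,3] PP   >
          [1,2] "every" : PP/(S\N)
          [2,3] "built" : S\N
        [3,4] "a" : N\PP
      [4,5] "that" : NP\N
  [5,7] S\(S\PP)   <
    [5,6] "this" : N
    [6,7] "here" : (S\(S\PP))\N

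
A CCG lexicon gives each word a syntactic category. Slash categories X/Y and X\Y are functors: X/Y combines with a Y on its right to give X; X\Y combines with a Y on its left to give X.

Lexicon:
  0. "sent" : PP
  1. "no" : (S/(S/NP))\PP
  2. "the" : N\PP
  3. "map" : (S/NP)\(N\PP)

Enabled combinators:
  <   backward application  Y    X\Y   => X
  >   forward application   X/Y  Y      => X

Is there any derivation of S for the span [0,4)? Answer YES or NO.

YES

[0,4] S   >
  [0,2] S/(S/NP)   <
    [0,1] "sent" : PP
    [1,2] "no" : (S/(S/NP))\PP
  [2,4] S/NP   <
    [2,3] "the" : N\PP
    [3,4] "map" : (S/NP)\(N\PP)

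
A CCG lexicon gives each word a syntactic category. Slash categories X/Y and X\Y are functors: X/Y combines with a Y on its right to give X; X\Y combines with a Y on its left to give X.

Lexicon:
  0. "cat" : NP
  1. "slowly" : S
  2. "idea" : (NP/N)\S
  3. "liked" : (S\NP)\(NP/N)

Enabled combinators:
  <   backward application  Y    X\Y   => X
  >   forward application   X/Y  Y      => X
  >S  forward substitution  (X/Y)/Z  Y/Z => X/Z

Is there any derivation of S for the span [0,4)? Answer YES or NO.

[0,4] S   <
  [0,1] "cat" : NP
  [1,4] S\NP   <
    [1,3] NP/N   <
      [1,2] "slowly" : S
      [2,3] "idea" : (NP/N)\S
    [3,4] "liked" : (S\NP)\(NP/N)

YES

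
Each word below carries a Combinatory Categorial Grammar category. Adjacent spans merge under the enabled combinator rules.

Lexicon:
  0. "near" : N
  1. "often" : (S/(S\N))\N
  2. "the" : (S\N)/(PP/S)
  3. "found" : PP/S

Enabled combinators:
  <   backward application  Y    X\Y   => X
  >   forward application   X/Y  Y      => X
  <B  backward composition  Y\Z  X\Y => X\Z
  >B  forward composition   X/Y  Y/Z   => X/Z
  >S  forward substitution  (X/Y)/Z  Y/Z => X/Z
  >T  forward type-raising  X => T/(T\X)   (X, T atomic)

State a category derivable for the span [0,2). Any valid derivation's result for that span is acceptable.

S/(S\N)

[0,4] S   >
  [0,2] S/(S\N)   <
    [0,1] "near" : N
    [1,2] "often" : (S/(S\N))\N
  [2,4] S\N   >
    [2,3] "the" : (S\N)/(PP/S)
    [3,4] "found" : PP/S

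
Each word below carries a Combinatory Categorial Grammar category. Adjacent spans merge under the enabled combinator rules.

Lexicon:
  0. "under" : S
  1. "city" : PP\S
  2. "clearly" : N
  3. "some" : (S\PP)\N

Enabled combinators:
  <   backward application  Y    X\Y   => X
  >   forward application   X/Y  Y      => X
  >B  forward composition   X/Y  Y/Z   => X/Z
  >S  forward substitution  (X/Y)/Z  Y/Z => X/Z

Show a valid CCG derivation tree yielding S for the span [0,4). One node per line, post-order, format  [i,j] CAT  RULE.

[0,4] S   <
  [0,2] PP   <
    [0,1] "under" : S
    [1,2] "city" : PP\S
  [2,4] S\PP   <
    [2,3] "clearly" : N
    [3,4] "some" : (S\PP)\N

[0,1] S  lex  "under"
[1,2] PP\S  lex  "city"
[0,2] PP  <  k=1
[2,3] N  lex  "clearly"
[3,4] (S\PP)\N  lex  "some"
[2,4] S\PP  <  k=3
[0,4] S  <  k=2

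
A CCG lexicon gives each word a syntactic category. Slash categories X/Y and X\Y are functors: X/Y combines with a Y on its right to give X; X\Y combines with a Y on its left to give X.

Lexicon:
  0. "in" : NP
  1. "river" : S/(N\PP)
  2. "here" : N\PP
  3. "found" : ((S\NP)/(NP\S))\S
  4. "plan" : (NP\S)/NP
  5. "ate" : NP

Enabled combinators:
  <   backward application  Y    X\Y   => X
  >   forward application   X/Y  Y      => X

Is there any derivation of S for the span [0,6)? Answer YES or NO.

[0,6] S   <
  [0,1] "in" : NP
  [1,6] S\NP   >
    [1,4] (S\NP)/(NP\S)   <
      [1,3] S   >
        [1,2] "river" : S/(N\PP)
        [2,3] "here" : N\PP
      [3,4] "found" : ((S\NP)/(NP\S))\S
    [4,6] NP\S   >
      [4,5] "plan" : (NP\S)/NP
      [5,6] "ate" : NP

YES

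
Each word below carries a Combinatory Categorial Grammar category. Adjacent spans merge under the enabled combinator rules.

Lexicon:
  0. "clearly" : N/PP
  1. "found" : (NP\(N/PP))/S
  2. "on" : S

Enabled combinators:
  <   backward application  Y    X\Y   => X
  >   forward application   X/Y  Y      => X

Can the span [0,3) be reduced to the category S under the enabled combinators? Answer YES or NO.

N/PP (NP\(N/PP))/S S
CKY chart[0,3] = {NP}; S ∉ chart

NO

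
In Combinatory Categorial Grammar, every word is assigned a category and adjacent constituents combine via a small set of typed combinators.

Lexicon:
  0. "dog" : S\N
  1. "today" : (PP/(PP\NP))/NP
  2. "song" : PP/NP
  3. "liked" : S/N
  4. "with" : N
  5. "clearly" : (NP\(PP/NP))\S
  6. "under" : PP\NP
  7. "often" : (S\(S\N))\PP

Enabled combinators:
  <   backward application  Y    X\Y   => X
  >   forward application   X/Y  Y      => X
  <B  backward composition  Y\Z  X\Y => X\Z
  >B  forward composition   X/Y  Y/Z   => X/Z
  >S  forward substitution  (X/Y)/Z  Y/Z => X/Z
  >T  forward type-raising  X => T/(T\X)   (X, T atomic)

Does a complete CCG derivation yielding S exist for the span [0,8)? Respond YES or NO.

[0,8] S   <
  [0,1] "dog" : S\N
  [1,8] S\(S\N)   <
    [1,7] PP   >
      [1,6] PP/(PP\NP)   >
        [1,2] "today" : (PP/(PP\NP))/NP
        [2,6] NP   <
          [2,3] "song" : PP/NP
          [3,6] NP\(PP/NP)   <
            [3,5] S   >
              [3,4] "liked" : S/N
              [4,5] "with" : N
            [5,6] "clearly" : (NP\(PP/NP))\S
      [6,7] "under" : PP\NP
    [7,8] "often" : (S\(S\N))\PP

YES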